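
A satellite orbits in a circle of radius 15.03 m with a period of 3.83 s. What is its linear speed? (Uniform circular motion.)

v = 2πr/T = 2π×15.03/3.83 = 24.66 m/s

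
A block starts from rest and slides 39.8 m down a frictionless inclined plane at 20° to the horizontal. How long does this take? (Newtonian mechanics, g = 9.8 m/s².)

a = g sin(θ) = 9.8 × sin(20°) = 3.3518 m/s²
t = √(2d/a) = √(2 × 39.8 / 3.3518) = 4.87 s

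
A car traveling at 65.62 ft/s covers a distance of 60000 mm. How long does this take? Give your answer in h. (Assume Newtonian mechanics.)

d = 60000 mm × 0.001 = 60.0 m
v = 65.62 ft/s × 0.3048 = 20.001 m/s
t = d / v = 60.0 / 20.001 = 2.99985 s
t = 2.99985 s / 3600.0 = 0.0008333 h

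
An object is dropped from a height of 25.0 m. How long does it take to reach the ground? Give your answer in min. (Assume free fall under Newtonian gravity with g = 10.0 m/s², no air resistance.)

t = √(2h/g) = √(2 × 25.0 / 10.0) = 2.23607 s
t = 2.23607 s / 60.0 = 0.03727 min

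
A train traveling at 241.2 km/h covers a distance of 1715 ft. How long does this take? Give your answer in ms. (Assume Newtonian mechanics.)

d = 1715 ft × 0.3048 = 522.732 m
v = 241.2 km/h × 0.2777777777777778 = 67.0 m/s
t = d / v = 522.732 / 67.0 = 7.80197 s
t = 7.80197 s / 0.001 = 7802 ms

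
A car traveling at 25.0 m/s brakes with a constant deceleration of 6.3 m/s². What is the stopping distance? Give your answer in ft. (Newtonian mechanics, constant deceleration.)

d = v₀² / (2a) = 25.0² / (2 × 6.3) = 625.0 / 12.6 = 49.6032 m
d = 49.6032 m / 0.3048 = 162.7 ft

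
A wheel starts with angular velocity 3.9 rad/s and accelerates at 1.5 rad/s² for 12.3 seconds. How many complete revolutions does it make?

θ = ω₀t + ½αt² = 3.9×12.3 + ½×1.5×12.3² = 161.4375 rad
Total revolutions = θ/(2π) = 161.4375/(2π) = 25.69
Complete revolutions = ⌊25.69⌋ = 25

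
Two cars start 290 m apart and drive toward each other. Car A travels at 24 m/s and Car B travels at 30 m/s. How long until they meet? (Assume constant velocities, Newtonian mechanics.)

Combined speed: v_combined = 24 + 30 = 54 m/s
Time to meet: t = d/v_combined = 290/54 = 5.37 s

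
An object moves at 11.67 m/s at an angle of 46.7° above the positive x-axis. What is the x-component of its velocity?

vₓ = v cos(θ) = 11.67 × cos(46.7°) = 8.0 m/s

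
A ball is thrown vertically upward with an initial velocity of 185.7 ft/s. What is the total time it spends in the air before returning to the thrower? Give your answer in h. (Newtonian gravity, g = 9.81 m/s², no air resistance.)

v₀ = 185.7 ft/s × 0.3048 = 56.6014 m/s
t_total = 2 × v₀ / g = 2 × 56.6014 / 9.81 = 11.5395 s
t_total = 11.5395 s / 3600.0 = 0.003205 h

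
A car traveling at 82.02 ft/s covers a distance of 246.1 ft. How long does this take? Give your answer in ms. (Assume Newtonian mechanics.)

d = 246.1 ft × 0.3048 = 75.0113 m
v = 82.02 ft/s × 0.3048 = 24.9997 m/s
t = d / v = 75.0113 / 24.9997 = 3.00049 s
t = 3.00049 s / 0.001 = 3000 ms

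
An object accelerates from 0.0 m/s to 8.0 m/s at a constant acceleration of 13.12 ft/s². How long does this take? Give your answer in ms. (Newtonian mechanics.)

a = 13.12 ft/s² × 0.3048 = 3.99898 m/s²
t = (v - v₀) / a = (8.0 - 0.0) / 3.99898 = 2.00051 s
t = 2.00051 s / 0.001 = 2001 ms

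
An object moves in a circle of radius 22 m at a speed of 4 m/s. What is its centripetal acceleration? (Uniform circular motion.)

a_c = v²/r = 4²/22 = 16/22 = 0.73 m/s²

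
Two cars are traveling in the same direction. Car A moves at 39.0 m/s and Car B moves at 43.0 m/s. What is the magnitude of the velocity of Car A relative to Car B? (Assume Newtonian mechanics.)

v_rel = |v_A - v_B| = |39.0 - 43.0| = 4.0 m/s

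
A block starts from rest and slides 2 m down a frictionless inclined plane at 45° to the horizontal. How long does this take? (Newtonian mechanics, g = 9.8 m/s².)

a = g sin(θ) = 9.8 × sin(45°) = 6.9296 m/s²
t = √(2d/a) = √(2 × 2 / 6.9296) = 0.76 s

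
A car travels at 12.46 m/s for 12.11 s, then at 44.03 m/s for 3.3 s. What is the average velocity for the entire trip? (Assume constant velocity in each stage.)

d₁ = v₁t₁ = 12.46 × 12.11 = 150.8906 m
d₂ = v₂t₂ = 44.03 × 3.3 = 145.299 m
d_total = 296.1896 m, t_total = 15.41 s
v_avg = d_total/t_total = 296.1896/15.41 = 19.22 m/s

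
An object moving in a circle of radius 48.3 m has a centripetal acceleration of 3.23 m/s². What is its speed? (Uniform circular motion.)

v = √(a_c × r) = √(3.23 × 48.3) = 12.49 m/s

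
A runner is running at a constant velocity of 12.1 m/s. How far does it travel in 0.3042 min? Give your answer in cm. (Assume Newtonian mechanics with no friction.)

t = 0.3042 min × 60.0 = 18.252 s
d = v × t = 12.1 × 18.252 = 220.849 m
d = 220.849 m / 0.01 = 22080 cm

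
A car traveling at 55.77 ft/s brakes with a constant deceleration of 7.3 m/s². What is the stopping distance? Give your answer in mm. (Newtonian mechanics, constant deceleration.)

v₀ = 55.77 ft/s × 0.3048 = 16.9987 m/s
d = v₀² / (2a) = 16.9987² / (2 × 7.3) = 288.956 / 14.6 = 19.7915 m
d = 19.7915 m / 0.001 = 19790 mm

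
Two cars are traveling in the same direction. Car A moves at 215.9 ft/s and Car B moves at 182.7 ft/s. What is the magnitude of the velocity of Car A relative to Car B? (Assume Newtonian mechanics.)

v_rel = |v_A - v_B| = |215.9 - 182.7| = 33.2 ft/s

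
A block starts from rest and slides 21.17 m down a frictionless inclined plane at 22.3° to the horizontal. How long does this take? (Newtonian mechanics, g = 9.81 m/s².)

a = g sin(θ) = 9.81 × sin(22.3°) = 3.7225 m/s²
t = √(2d/a) = √(2 × 21.17 / 3.7225) = 3.37 s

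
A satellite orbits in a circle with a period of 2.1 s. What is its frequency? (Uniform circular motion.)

f = 1/T = 1/2.1 = 0.4762 Hz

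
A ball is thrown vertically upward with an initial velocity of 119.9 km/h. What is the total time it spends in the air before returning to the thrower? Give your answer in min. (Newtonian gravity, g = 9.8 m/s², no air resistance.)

v₀ = 119.9 km/h × 0.2777777777777778 = 33.3056 m/s
t_total = 2 × v₀ / g = 2 × 33.3056 / 9.8 = 6.79706 s
t_total = 6.79706 s / 60.0 = 0.1133 min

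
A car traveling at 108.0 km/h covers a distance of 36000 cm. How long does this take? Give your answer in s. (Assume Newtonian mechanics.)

d = 36000 cm × 0.01 = 360.0 m
v = 108.0 km/h × 0.2777777777777778 = 30.0 m/s
t = d / v = 360.0 / 30.0 = 12.0 s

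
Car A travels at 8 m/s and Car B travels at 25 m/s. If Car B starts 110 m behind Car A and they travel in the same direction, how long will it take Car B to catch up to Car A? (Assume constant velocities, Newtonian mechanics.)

Relative speed: v_rel = 25 - 8 = 17 m/s
Time to catch: t = d₀/v_rel = 110/17 = 6.47 s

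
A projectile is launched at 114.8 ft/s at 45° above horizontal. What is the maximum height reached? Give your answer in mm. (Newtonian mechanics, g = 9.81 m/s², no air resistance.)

v₀ = 114.8 ft/s × 0.3048 = 34.991 m/s
H = v₀² × sin²(θ) / (2g) = 34.991² × sin(45°)² / (2 × 9.81) = 1224.37 × 0.5 / 19.62 = 31.2021 m
H = 31.2021 m / 0.001 = 31200 mm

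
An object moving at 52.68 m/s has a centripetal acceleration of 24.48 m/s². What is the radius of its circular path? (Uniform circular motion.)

r = v²/a_c = 52.68²/24.48 = 113.37 m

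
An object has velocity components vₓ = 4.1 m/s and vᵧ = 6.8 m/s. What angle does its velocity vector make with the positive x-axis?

θ = arctan(vᵧ/vₓ) = arctan(6.8/4.1) = 58.91°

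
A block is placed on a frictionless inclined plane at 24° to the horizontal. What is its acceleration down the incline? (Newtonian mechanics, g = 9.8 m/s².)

a = g sin(θ) = 9.8 × sin(24°) = 9.8 × 0.4067 = 3.99 m/s²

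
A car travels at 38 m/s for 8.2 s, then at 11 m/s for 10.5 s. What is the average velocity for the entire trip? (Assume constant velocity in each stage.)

d₁ = v₁t₁ = 38 × 8.2 = 311.6 m
d₂ = v₂t₂ = 11 × 10.5 = 115.5 m
d_total = 427.1 m, t_total = 18.7 s
v_avg = d_total/t_total = 427.1/18.7 = 22.84 m/s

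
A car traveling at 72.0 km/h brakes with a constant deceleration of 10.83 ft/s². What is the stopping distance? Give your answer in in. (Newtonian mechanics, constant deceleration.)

v₀ = 72.0 km/h × 0.2777777777777778 = 20.0 m/s
a = 10.83 ft/s² × 0.3048 = 3.30098 m/s²
d = v₀² / (2a) = 20.0² / (2 × 3.30098) = 400.0 / 6.60196 = 60.5881 m
d = 60.5881 m / 0.0254 = 2385 in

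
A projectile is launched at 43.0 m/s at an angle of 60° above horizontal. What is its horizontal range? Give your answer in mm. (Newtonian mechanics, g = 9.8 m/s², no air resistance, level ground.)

R = v₀² × sin(2θ) / g = 43.0² × sin(2 × 60°) / 9.8 = 1849.0 × 0.866025 / 9.8 = 163.396 m
R = 163.396 m / 0.001 = 163400 mm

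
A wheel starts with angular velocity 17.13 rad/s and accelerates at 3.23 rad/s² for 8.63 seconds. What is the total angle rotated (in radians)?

θ = ω₀t + ½αt² = 17.13×8.63 + ½×3.23×8.63² = 268.11 rad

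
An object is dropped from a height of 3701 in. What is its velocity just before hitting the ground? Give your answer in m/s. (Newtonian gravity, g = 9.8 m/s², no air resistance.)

h = 3701 in × 0.0254 = 94.0054 m
v = √(2gh) = √(2 × 9.8 × 94.0054) = 42.92 m/s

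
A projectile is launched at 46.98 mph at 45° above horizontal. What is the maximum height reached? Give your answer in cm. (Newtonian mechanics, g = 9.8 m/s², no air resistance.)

v₀ = 46.98 mph × 0.44704 = 21.0019 m/s
H = v₀² × sin²(θ) / (2g) = 21.0019² × sin(45°)² / (2 × 9.8) = 441.08 × 0.5 / 19.6 = 11.252 m
H = 11.252 m / 0.01 = 1125 cm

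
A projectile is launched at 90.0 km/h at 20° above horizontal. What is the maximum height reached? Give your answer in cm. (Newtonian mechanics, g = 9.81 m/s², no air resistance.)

v₀ = 90.0 km/h × 0.2777777777777778 = 25.0 m/s
H = v₀² × sin²(θ) / (2g) = 25.0² × sin(20°)² / (2 × 9.81) = 625.0 × 0.116978 / 19.62 = 3.72636 m
H = 3.72636 m / 0.01 = 372.6 cm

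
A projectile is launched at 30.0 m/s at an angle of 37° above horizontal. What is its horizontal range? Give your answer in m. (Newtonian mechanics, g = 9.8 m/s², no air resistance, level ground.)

R = v₀² × sin(2θ) / g = 30.0² × sin(2 × 37°) / 9.8 = 900.0 × 0.961262 / 9.8 = 88.28 m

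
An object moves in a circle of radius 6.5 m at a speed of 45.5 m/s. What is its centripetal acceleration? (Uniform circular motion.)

a_c = v²/r = 45.5²/6.5 = 2070.25/6.5 = 318.5 m/s²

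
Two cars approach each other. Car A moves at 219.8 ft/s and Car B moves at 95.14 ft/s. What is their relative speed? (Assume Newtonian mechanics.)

v_rel = v_A + v_B = 219.8 + 95.14 = 314.94 ft/s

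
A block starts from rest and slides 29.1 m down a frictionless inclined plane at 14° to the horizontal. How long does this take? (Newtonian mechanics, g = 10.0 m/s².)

a = g sin(θ) = 10.0 × sin(14°) = 2.4192 m/s²
t = √(2d/a) = √(2 × 29.1 / 2.4192) = 4.9 s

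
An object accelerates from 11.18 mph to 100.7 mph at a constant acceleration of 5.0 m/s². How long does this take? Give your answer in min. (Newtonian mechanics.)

v₀ = 11.18 mph × 0.44704 = 4.99791 m/s
v = 100.7 mph × 0.44704 = 45.0169 m/s
t = (v - v₀) / a = (45.0169 - 4.99791) / 5.0 = 8.0038 s
t = 8.0038 s / 60.0 = 0.1334 min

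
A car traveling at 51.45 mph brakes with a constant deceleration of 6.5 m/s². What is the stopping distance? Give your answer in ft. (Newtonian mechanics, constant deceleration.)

v₀ = 51.45 mph × 0.44704 = 23.0002 m/s
d = v₀² / (2a) = 23.0002² / (2 × 6.5) = 529.009 / 13.0 = 40.693 m
d = 40.693 m / 0.3048 = 133.5 ft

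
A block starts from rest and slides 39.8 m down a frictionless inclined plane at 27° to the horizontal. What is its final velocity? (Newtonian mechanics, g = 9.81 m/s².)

a = g sin(θ) = 9.81 × sin(27°) = 4.4536 m/s²
v = √(2ad) = √(2 × 4.4536 × 39.8) = 18.83 m/s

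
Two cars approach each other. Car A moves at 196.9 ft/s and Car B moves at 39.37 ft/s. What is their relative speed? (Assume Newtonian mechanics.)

v_rel = v_A + v_B = 196.9 + 39.37 = 236.27 ft/s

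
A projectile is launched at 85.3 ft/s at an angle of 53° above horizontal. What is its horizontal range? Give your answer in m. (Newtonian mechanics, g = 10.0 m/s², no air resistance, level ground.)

v₀ = 85.3 ft/s × 0.3048 = 25.9994 m/s
R = v₀² × sin(2θ) / g = 25.9994² × sin(2 × 53°) / 10.0 = 675.969 × 0.961262 / 10.0 = 64.98 m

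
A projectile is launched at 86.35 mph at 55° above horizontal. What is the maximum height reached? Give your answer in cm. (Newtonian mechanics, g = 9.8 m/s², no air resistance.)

v₀ = 86.35 mph × 0.44704 = 38.6019 m/s
H = v₀² × sin²(θ) / (2g) = 38.6019² × sin(55°)² / (2 × 9.8) = 1490.11 × 0.67101 / 19.6 = 51.0142 m
H = 51.0142 m / 0.01 = 5101 cm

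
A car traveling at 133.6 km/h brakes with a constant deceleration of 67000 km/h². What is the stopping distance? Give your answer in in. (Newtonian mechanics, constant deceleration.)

v₀ = 133.6 km/h × 0.2777777777777778 = 37.1111 m/s
a = 67000 km/h² × 7.716049382716049e-05 = 5.16975 m/s²
d = v₀² / (2a) = 37.1111² / (2 × 5.16975) = 1377.23 / 10.3395 = 133.201 m
d = 133.201 m / 0.0254 = 5244 in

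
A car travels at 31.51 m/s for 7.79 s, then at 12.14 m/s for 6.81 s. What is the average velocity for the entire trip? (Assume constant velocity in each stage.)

d₁ = v₁t₁ = 31.51 × 7.79 = 245.4629 m
d₂ = v₂t₂ = 12.14 × 6.81 = 82.6734 m
d_total = 328.1363 m, t_total = 14.6 s
v_avg = d_total/t_total = 328.1363/14.6 = 22.48 m/s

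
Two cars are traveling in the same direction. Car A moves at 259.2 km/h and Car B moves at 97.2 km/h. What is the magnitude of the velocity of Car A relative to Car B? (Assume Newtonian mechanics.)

v_rel = |v_A - v_B| = |259.2 - 97.2| = 162.0 km/h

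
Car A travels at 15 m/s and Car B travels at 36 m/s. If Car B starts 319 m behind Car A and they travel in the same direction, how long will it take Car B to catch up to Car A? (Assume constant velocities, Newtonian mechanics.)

Relative speed: v_rel = 36 - 15 = 21 m/s
Time to catch: t = d₀/v_rel = 319/21 = 15.19 s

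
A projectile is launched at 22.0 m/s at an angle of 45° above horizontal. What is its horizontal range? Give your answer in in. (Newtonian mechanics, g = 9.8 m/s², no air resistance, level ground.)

R = v₀² × sin(2θ) / g = 22.0² × sin(2 × 45°) / 9.8 = 484.0 × 1.0 / 9.8 = 49.3878 m
R = 49.3878 m / 0.0254 = 1944 in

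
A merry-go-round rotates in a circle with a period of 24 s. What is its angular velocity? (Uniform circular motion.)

ω = 2π/T = 2π/24 = 0.2618 rad/s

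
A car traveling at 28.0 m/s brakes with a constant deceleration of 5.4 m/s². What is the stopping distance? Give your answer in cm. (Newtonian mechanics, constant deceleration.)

d = v₀² / (2a) = 28.0² / (2 × 5.4) = 784.0 / 10.8 = 72.5926 m
d = 72.5926 m / 0.01 = 7259 cm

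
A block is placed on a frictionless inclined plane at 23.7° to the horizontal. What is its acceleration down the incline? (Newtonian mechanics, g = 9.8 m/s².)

a = g sin(θ) = 9.8 × sin(23.7°) = 9.8 × 0.4019 = 3.94 m/s²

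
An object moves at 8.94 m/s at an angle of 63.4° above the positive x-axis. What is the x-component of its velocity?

vₓ = v cos(θ) = 8.94 × cos(63.4°) = 4.0 m/s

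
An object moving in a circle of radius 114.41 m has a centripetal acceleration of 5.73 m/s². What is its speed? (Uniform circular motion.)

v = √(a_c × r) = √(5.73 × 114.41) = 25.6 m/s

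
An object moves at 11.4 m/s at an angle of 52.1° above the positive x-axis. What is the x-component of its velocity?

vₓ = v cos(θ) = 11.4 × cos(52.1°) = 7.0 m/s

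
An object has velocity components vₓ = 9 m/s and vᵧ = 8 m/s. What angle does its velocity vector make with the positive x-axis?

θ = arctan(vᵧ/vₓ) = arctan(8/9) = 41.63°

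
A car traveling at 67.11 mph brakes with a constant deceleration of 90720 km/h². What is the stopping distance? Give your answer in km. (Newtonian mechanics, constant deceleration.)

v₀ = 67.11 mph × 0.44704 = 30.0009 m/s
a = 90720 km/h² × 7.716049382716049e-05 = 7.0 m/s²
d = v₀² / (2a) = 30.0009² / (2 × 7.0) = 900.054 / 14.0 = 64.2896 m
d = 64.2896 m / 1000.0 = 0.06429 km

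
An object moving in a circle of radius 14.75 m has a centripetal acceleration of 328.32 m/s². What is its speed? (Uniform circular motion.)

v = √(a_c × r) = √(328.32 × 14.75) = 69.59 m/s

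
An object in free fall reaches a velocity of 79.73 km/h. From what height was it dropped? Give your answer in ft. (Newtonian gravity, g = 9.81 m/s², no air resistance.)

v = 79.73 km/h × 0.2777777777777778 = 22.1472 m/s
h = v² / (2g) = 22.1472² / (2 × 9.81) = 24.9999 m
h = 24.9999 m / 0.3048 = 82.02 ft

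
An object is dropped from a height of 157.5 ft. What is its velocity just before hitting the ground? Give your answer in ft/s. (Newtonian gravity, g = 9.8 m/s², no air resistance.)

h = 157.5 ft × 0.3048 = 48.006 m
v = √(2gh) = √(2 × 9.8 × 48.006) = 30.6744 m/s
v = 30.6744 m/s / 0.3048 = 100.6 ft/s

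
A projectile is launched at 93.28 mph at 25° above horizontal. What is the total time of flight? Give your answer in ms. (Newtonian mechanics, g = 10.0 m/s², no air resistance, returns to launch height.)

v₀ = 93.28 mph × 0.44704 = 41.6999 m/s
T = 2 × v₀ × sin(θ) / g = 2 × 41.6999 × sin(25°) / 10.0 = 2 × 41.6999 × 0.422618 / 10.0 = 3.52463 s
T = 3.52463 s / 0.001 = 3525 ms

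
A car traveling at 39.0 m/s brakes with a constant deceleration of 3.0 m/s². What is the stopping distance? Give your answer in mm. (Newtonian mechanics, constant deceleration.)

d = v₀² / (2a) = 39.0² / (2 × 3.0) = 1521.0 / 6.0 = 253.5 m
d = 253.5 m / 0.001 = 253500 mm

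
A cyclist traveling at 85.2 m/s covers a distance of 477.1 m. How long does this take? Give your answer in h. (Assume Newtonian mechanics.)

t = d / v = 477.1 / 85.2 = 5.59977 s
t = 5.59977 s / 3600.0 = 0.001555 h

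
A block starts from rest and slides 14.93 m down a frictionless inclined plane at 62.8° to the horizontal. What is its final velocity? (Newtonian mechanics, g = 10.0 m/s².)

a = g sin(θ) = 10.0 × sin(62.8°) = 8.8942 m/s²
v = √(2ad) = √(2 × 8.8942 × 14.93) = 16.3 m/s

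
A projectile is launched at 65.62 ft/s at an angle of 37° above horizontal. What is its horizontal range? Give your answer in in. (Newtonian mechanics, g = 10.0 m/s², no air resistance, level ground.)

v₀ = 65.62 ft/s × 0.3048 = 20.001 m/s
R = v₀² × sin(2θ) / g = 20.001² × sin(2 × 37°) / 10.0 = 400.04 × 0.961262 / 10.0 = 38.4543 m
R = 38.4543 m / 0.0254 = 1514 in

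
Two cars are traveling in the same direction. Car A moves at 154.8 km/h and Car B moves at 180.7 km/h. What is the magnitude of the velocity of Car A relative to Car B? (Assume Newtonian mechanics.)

v_rel = |v_A - v_B| = |154.8 - 180.7| = 25.9 km/h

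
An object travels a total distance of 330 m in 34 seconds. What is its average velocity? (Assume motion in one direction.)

v_avg = Δd / Δt = 330 / 34 = 9.71 m/s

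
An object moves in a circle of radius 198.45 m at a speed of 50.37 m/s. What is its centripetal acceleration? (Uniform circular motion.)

a_c = v²/r = 50.37²/198.45 = 2537.1369/198.45 = 12.78 m/s²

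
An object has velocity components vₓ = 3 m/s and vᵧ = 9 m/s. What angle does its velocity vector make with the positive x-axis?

θ = arctan(vᵧ/vₓ) = arctan(9/3) = 71.57°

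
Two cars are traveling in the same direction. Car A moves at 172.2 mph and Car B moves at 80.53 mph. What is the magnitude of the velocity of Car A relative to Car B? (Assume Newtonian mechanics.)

v_rel = |v_A - v_B| = |172.2 - 80.53| = 91.67 mph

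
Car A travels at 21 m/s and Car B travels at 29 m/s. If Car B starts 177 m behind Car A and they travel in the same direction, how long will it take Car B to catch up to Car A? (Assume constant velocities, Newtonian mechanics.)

Relative speed: v_rel = 29 - 21 = 8 m/s
Time to catch: t = d₀/v_rel = 177/8 = 22.12 s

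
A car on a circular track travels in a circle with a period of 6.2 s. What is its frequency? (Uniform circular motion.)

f = 1/T = 1/6.2 = 0.1613 Hz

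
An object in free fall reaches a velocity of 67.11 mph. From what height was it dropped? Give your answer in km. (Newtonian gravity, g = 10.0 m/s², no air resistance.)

v = 67.11 mph × 0.44704 = 30.0009 m/s
h = v² / (2g) = 30.0009² / (2 × 10.0) = 45.0027 m
h = 45.0027 m / 1000.0 = 0.045 km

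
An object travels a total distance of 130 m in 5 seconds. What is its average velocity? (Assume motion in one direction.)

v_avg = Δd / Δt = 130 / 5 = 26.0 m/s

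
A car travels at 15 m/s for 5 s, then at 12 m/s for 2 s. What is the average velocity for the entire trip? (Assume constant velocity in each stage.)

d₁ = v₁t₁ = 15 × 5 = 75 m
d₂ = v₂t₂ = 12 × 2 = 24 m
d_total = 99 m, t_total = 7 s
v_avg = d_total/t_total = 99/7 = 14.14 m/s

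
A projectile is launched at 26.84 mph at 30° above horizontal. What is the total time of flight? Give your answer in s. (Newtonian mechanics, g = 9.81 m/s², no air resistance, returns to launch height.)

v₀ = 26.84 mph × 0.44704 = 11.9986 m/s
T = 2 × v₀ × sin(θ) / g = 2 × 11.9986 × sin(30°) / 9.81 = 2 × 11.9986 × 0.5 / 9.81 = 1.223 s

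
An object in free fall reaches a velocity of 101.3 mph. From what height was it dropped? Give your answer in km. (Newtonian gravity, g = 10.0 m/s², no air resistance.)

v = 101.3 mph × 0.44704 = 45.2852 m/s
h = v² / (2g) = 45.2852² / (2 × 10.0) = 102.537 m
h = 102.537 m / 1000.0 = 0.1025 km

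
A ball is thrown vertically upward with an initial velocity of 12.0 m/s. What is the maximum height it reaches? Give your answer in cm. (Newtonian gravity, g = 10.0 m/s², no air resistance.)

h_max = v₀² / (2g) = 12.0² / (2 × 10.0) = 144.0 / 20.0 = 7.2 m
h_max = 7.2 m / 0.01 = 720.0 cm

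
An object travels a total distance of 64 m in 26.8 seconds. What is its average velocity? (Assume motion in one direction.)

v_avg = Δd / Δt = 64 / 26.8 = 2.39 m/s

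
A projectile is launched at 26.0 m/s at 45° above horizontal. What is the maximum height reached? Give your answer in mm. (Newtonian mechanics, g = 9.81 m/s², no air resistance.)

H = v₀² × sin²(θ) / (2g) = 26.0² × sin(45°)² / (2 × 9.81) = 676.0 × 0.5 / 19.62 = 17.2273 m
H = 17.2273 m / 0.001 = 17230 mm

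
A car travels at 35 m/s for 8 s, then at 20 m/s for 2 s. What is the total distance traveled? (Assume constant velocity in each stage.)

d₁ = v₁t₁ = 35 × 8 = 280 m
d₂ = v₂t₂ = 20 × 2 = 40 m
d_total = 280 + 40 = 320 m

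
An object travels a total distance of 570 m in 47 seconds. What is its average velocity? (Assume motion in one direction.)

v_avg = Δd / Δt = 570 / 47 = 12.13 m/s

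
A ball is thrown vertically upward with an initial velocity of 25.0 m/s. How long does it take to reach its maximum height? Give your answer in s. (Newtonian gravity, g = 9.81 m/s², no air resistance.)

t_up = v₀ / g = 25.0 / 9.81 = 2.548 s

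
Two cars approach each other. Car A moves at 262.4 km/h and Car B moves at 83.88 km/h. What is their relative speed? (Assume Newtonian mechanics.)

v_rel = v_A + v_B = 262.4 + 83.88 = 346.28 km/h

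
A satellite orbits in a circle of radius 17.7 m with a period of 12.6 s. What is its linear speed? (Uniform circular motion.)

v = 2πr/T = 2π×17.7/12.6 = 8.83 m/s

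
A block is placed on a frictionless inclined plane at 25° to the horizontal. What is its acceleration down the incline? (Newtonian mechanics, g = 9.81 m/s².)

a = g sin(θ) = 9.81 × sin(25°) = 9.81 × 0.4226 = 4.15 m/s²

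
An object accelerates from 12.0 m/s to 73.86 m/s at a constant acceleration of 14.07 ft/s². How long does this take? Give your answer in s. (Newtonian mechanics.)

a = 14.07 ft/s² × 0.3048 = 4.28854 m/s²
t = (v - v₀) / a = (73.86 - 12.0) / 4.28854 = 14.42 s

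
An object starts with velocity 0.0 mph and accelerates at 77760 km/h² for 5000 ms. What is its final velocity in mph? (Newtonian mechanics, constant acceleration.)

v₀ = 0.0 mph × 0.44704 = 0.0 m/s
a = 77760 km/h² × 7.716049382716049e-05 = 6.0 m/s²
t = 5000 ms × 0.001 = 5.0 s
v = v₀ + a × t = 0.0 + 6.0 × 5.0 = 30.0 m/s
v = 30.0 m/s / 0.44704 = 67.11 mph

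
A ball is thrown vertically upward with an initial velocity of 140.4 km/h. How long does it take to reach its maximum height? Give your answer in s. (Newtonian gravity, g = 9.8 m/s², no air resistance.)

v₀ = 140.4 km/h × 0.2777777777777778 = 39.0 m/s
t_up = v₀ / g = 39.0 / 9.8 = 3.98 s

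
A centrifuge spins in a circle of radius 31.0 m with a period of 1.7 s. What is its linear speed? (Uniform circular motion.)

v = 2πr/T = 2π×31.0/1.7 = 114.58 m/s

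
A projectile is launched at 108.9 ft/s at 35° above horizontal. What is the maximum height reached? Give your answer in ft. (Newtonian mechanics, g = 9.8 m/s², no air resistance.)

v₀ = 108.9 ft/s × 0.3048 = 33.1927 m/s
H = v₀² × sin²(θ) / (2g) = 33.1927² × sin(35°)² / (2 × 9.8) = 1101.76 × 0.32899 / 19.6 = 18.4933 m
H = 18.4933 m / 0.3048 = 60.67 ft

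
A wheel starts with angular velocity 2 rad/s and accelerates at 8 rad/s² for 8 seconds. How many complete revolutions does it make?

θ = ω₀t + ½αt² = 2×8 + ½×8×8² = 272.0 rad
Total revolutions = θ/(2π) = 272.0/(2π) = 43.29
Complete revolutions = ⌊43.29⌋ = 43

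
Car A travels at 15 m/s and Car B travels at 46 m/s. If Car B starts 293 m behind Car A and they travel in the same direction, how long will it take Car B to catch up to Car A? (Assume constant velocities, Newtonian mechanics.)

Relative speed: v_rel = 46 - 15 = 31 m/s
Time to catch: t = d₀/v_rel = 293/31 = 9.45 s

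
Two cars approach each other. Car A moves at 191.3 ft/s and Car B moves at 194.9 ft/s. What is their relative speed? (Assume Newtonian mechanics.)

v_rel = v_A + v_B = 191.3 + 194.9 = 386.2 ft/s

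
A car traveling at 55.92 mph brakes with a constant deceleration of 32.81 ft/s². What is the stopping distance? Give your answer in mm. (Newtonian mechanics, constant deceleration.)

v₀ = 55.92 mph × 0.44704 = 24.9985 m/s
a = 32.81 ft/s² × 0.3048 = 10.0005 m/s²
d = v₀² / (2a) = 24.9985² / (2 × 10.0005) = 624.925 / 20.001 = 31.2447 m
d = 31.2447 m / 0.001 = 31240 mm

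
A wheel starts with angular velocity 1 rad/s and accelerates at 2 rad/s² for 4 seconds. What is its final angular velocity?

ω = ω₀ + αt = 1 + 2 × 4 = 9 rad/s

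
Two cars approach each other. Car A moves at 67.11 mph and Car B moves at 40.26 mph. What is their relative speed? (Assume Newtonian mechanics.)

v_rel = v_A + v_B = 67.11 + 40.26 = 107.37 mph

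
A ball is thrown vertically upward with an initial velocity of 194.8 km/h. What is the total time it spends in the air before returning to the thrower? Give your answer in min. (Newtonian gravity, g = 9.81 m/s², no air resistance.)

v₀ = 194.8 km/h × 0.2777777777777778 = 54.1111 m/s
t_total = 2 × v₀ / g = 2 × 54.1111 / 9.81 = 11.0318 s
t_total = 11.0318 s / 60.0 = 0.1839 min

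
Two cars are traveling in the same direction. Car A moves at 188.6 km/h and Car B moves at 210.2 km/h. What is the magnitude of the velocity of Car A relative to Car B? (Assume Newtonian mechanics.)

v_rel = |v_A - v_B| = |188.6 - 210.2| = 21.6 km/h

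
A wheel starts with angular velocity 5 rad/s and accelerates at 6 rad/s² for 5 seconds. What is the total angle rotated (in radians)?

θ = ω₀t + ½αt² = 5×5 + ½×6×5² = 100.0 rad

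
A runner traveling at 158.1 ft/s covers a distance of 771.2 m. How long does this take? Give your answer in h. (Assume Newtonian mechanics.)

v = 158.1 ft/s × 0.3048 = 48.1889 m/s
t = d / v = 771.2 / 48.1889 = 16.0037 s
t = 16.0037 s / 3600.0 = 0.004445 h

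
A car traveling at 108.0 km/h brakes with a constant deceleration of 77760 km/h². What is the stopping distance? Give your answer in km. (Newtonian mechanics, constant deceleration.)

v₀ = 108.0 km/h × 0.2777777777777778 = 30.0 m/s
a = 77760 km/h² × 7.716049382716049e-05 = 6.0 m/s²
d = v₀² / (2a) = 30.0² / (2 × 6.0) = 900.0 / 12.0 = 75.0 m
d = 75.0 m / 1000.0 = 0.075 km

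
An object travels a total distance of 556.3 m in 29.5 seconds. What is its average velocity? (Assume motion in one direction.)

v_avg = Δd / Δt = 556.3 / 29.5 = 18.86 m/s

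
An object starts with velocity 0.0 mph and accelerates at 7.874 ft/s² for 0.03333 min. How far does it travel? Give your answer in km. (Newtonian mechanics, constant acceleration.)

v₀ = 0.0 mph × 0.44704 = 0.0 m/s
a = 7.874 ft/s² × 0.3048 = 2.4 m/s²
t = 0.03333 min × 60.0 = 1.9998 s
d = v₀ × t + ½ × a × t² = 0.0 × 1.9998 + 0.5 × 2.4 × 1.9998² = 4.79904 m
d = 4.79904 m / 1000.0 = 0.004799 km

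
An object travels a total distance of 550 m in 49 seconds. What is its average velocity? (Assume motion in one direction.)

v_avg = Δd / Δt = 550 / 49 = 11.22 m/s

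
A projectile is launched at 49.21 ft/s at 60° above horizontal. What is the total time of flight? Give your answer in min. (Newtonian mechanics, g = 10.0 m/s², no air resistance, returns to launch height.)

v₀ = 49.21 ft/s × 0.3048 = 14.9992 m/s
T = 2 × v₀ × sin(θ) / g = 2 × 14.9992 × sin(60°) / 10.0 = 2 × 14.9992 × 0.866025 / 10.0 = 2.59794 s
T = 2.59794 s / 60.0 = 0.0433 min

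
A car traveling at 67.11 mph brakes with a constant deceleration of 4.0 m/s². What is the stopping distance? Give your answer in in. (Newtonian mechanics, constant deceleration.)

v₀ = 67.11 mph × 0.44704 = 30.0009 m/s
d = v₀² / (2a) = 30.0009² / (2 × 4.0) = 900.054 / 8.0 = 112.507 m
d = 112.507 m / 0.0254 = 4429 in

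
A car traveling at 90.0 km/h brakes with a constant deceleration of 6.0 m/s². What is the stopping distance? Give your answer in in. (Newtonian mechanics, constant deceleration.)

v₀ = 90.0 km/h × 0.2777777777777778 = 25.0 m/s
d = v₀² / (2a) = 25.0² / (2 × 6.0) = 625.0 / 12.0 = 52.0833 m
d = 52.0833 m / 0.0254 = 2051 in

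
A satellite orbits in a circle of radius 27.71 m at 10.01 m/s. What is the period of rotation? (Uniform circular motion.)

T = 2πr/v = 2π×27.71/10.01 = 17.39 s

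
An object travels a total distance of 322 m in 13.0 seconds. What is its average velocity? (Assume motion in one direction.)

v_avg = Δd / Δt = 322 / 13.0 = 24.77 m/s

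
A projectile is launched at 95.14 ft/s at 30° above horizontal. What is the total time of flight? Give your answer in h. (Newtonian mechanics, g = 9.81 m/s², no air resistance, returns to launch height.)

v₀ = 95.14 ft/s × 0.3048 = 28.9987 m/s
T = 2 × v₀ × sin(θ) / g = 2 × 28.9987 × sin(30°) / 9.81 = 2 × 28.9987 × 0.5 / 9.81 = 2.95603 s
T = 2.95603 s / 3600.0 = 0.0008211 h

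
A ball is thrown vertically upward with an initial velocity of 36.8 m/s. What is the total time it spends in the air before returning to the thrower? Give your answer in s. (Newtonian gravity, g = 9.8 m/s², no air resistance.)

t_total = 2 × v₀ / g = 2 × 36.8 / 9.8 = 7.51 s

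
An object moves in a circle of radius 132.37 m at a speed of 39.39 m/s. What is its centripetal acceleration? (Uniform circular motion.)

a_c = v²/r = 39.39²/132.37 = 1551.5721/132.37 = 11.72 m/s²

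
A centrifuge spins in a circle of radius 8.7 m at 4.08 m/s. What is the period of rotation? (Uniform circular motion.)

T = 2πr/v = 2π×8.7/4.08 = 13.4 s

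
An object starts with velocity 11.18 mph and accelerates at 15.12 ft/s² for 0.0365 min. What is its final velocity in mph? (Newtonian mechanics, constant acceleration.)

v₀ = 11.18 mph × 0.44704 = 4.99791 m/s
a = 15.12 ft/s² × 0.3048 = 4.60858 m/s²
t = 0.0365 min × 60.0 = 2.19 s
v = v₀ + a × t = 4.99791 + 4.60858 × 2.19 = 15.0907 m/s
v = 15.0907 m/s / 0.44704 = 33.76 mph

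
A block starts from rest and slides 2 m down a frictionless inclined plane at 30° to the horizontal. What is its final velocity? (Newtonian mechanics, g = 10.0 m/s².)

a = g sin(θ) = 10.0 × sin(30°) = 5.0 m/s²
v = √(2ad) = √(2 × 5.0 × 2) = 4.47 m/s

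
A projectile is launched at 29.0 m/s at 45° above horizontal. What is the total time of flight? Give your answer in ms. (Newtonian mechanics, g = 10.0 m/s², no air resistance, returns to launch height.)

T = 2 × v₀ × sin(θ) / g = 2 × 29.0 × sin(45°) / 10.0 = 2 × 29.0 × 0.707107 / 10.0 = 4.10122 s
T = 4.10122 s / 0.001 = 4101 ms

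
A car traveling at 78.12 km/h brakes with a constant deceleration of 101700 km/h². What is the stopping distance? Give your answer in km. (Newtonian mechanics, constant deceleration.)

v₀ = 78.12 km/h × 0.2777777777777778 = 21.7 m/s
a = 101700 km/h² × 7.716049382716049e-05 = 7.84722 m/s²
d = v₀² / (2a) = 21.7² / (2 × 7.84722) = 470.89 / 15.6944 = 30.0037 m
d = 30.0037 m / 1000.0 = 0.03 km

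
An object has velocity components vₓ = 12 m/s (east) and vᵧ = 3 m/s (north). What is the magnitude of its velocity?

|v| = √(vₓ² + vᵧ²) = √(12² + 3²) = √(153) = 12.37 m/s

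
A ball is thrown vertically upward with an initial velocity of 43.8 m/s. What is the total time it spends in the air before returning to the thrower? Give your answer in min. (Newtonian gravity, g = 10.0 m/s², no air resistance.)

t_total = 2 × v₀ / g = 2 × 43.8 / 10.0 = 8.76 s
t_total = 8.76 s / 60.0 = 0.146 min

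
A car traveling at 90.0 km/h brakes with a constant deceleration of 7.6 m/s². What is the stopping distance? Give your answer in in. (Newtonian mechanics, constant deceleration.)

v₀ = 90.0 km/h × 0.2777777777777778 = 25.0 m/s
d = v₀² / (2a) = 25.0² / (2 × 7.6) = 625.0 / 15.2 = 41.1184 m
d = 41.1184 m / 0.0254 = 1619 in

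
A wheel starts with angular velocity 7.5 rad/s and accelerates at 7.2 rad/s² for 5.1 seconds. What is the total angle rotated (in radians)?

θ = ω₀t + ½αt² = 7.5×5.1 + ½×7.2×5.1² = 131.89 rad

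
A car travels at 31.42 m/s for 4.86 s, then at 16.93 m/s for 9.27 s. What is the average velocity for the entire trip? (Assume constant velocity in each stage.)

d₁ = v₁t₁ = 31.42 × 4.86 = 152.7012 m
d₂ = v₂t₂ = 16.93 × 9.27 = 156.9411 m
d_total = 309.6423 m, t_total = 14.13 s
v_avg = d_total/t_total = 309.6423/14.13 = 21.91 m/s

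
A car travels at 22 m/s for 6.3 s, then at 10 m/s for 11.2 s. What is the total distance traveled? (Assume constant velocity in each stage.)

d₁ = v₁t₁ = 22 × 6.3 = 138.6 m
d₂ = v₂t₂ = 10 × 11.2 = 112.0 m
d_total = 138.6 + 112.0 = 250.6 m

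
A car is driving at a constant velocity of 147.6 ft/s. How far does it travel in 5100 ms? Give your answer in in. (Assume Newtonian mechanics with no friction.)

v = 147.6 ft/s × 0.3048 = 44.9885 m/s
t = 5100 ms × 0.001 = 5.1 s
d = v × t = 44.9885 × 5.1 = 229.441 m
d = 229.441 m / 0.0254 = 9033 in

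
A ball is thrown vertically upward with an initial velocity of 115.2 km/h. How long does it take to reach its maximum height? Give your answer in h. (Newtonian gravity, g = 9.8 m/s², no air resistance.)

v₀ = 115.2 km/h × 0.2777777777777778 = 32.0 m/s
t_up = v₀ / g = 32.0 / 9.8 = 3.26531 s
t_up = 3.26531 s / 3600.0 = 0.000907 h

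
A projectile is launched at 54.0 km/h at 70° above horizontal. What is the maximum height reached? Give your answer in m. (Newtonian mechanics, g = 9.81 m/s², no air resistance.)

v₀ = 54.0 km/h × 0.2777777777777778 = 15.0 m/s
H = v₀² × sin²(θ) / (2g) = 15.0² × sin(70°)² / (2 × 9.81) = 225.0 × 0.883022 / 19.62 = 10.13 m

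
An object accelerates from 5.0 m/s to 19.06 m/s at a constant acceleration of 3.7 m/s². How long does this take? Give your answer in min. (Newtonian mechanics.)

t = (v - v₀) / a = (19.06 - 5.0) / 3.7 = 3.8 s
t = 3.8 s / 60.0 = 0.06333 min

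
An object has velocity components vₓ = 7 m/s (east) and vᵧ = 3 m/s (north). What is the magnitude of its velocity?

|v| = √(vₓ² + vᵧ²) = √(7² + 3²) = √(58) = 7.62 m/s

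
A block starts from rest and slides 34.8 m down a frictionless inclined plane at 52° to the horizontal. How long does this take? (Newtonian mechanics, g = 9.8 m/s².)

a = g sin(θ) = 9.8 × sin(52°) = 7.7225 m/s²
t = √(2d/a) = √(2 × 34.8 / 7.7225) = 3.0 s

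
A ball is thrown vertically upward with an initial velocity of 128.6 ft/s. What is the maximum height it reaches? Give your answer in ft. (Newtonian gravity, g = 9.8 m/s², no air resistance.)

v₀ = 128.6 ft/s × 0.3048 = 39.1973 m/s
h_max = v₀² / (2g) = 39.1973² / (2 × 9.8) = 1536.43 / 19.6 = 78.3893 m
h_max = 78.3893 m / 0.3048 = 257.2 ft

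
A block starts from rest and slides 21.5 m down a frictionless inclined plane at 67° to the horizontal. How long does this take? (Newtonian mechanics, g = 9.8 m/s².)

a = g sin(θ) = 9.8 × sin(67°) = 9.0209 m/s²
t = √(2d/a) = √(2 × 21.5 / 9.0209) = 2.18 s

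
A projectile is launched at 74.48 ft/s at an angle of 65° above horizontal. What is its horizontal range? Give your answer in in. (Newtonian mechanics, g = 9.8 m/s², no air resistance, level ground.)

v₀ = 74.48 ft/s × 0.3048 = 22.7015 m/s
R = v₀² × sin(2θ) / g = 22.7015² × sin(2 × 65°) / 9.8 = 515.358 × 0.766044 / 9.8 = 40.2844 m
R = 40.2844 m / 0.0254 = 1586 in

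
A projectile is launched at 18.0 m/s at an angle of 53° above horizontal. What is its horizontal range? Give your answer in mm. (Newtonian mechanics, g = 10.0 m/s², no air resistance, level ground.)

R = v₀² × sin(2θ) / g = 18.0² × sin(2 × 53°) / 10.0 = 324.0 × 0.961262 / 10.0 = 31.1449 m
R = 31.1449 m / 0.001 = 31140 mm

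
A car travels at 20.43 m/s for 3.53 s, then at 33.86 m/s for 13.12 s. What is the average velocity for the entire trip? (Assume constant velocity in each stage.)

d₁ = v₁t₁ = 20.43 × 3.53 = 72.1179 m
d₂ = v₂t₂ = 33.86 × 13.12 = 444.2432 m
d_total = 516.3611 m, t_total = 16.65 s
v_avg = d_total/t_total = 516.3611/16.65 = 31.01 m/s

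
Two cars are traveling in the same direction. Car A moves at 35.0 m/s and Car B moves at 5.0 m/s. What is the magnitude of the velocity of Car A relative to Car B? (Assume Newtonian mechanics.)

v_rel = |v_A - v_B| = |35.0 - 5.0| = 30.0 m/s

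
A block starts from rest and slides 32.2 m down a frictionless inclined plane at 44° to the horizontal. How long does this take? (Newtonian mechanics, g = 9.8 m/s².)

a = g sin(θ) = 9.8 × sin(44°) = 6.8077 m/s²
t = √(2d/a) = √(2 × 32.2 / 6.8077) = 3.08 s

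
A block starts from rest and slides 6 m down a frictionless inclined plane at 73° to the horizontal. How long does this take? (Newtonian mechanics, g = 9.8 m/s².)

a = g sin(θ) = 9.8 × sin(73°) = 9.3718 m/s²
t = √(2d/a) = √(2 × 6 / 9.3718) = 1.13 s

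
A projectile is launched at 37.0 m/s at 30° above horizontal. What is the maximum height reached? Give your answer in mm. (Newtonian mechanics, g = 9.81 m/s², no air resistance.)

H = v₀² × sin²(θ) / (2g) = 37.0² × sin(30°)² / (2 × 9.81) = 1369.0 × 0.25 / 19.62 = 17.4439 m
H = 17.4439 m / 0.001 = 17440 mm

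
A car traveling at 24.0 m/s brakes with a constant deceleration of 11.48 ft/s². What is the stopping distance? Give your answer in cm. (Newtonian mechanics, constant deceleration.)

a = 11.48 ft/s² × 0.3048 = 3.4991 m/s²
d = v₀² / (2a) = 24.0² / (2 × 3.4991) = 576.0 / 6.9982 = 82.3069 m
d = 82.3069 m / 0.01 = 8231 cm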